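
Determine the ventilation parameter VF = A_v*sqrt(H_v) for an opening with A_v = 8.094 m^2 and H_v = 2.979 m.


sqrt(H_v) = 1.7260
VF = 8.094 * 1.7260 = 13.970 m^(5/2)

13.970 m^(5/2)


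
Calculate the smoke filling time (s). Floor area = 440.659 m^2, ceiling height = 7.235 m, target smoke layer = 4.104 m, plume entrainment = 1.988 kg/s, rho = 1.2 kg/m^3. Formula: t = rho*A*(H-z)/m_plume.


H - z = 3.131 m
t = 1.2 * 440.659 * 3.131 / 1.988 = 832.82 s

832.82 s


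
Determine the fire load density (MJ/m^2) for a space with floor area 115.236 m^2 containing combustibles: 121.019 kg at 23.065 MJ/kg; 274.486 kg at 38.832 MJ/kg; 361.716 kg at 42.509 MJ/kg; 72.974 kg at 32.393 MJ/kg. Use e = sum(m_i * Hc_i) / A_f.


Total energy = 121.019*23.065 + 274.486*38.832 + 361.716*42.509 + 72.974*32.393
= 2791.303 + 10658.84 + 15376.19 + 2363.847
= 31190.18 MJ
e = 31190.18 / 115.236 = 270.66 MJ/m^2

270.66 MJ/m^2


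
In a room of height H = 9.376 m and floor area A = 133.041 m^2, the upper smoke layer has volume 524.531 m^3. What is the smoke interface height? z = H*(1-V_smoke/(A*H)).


V/(A*H) = 0.42050
1 - 0.42050 = 0.57950
z = 9.376 * 0.57950 = 5.4334 m

5.4334 m


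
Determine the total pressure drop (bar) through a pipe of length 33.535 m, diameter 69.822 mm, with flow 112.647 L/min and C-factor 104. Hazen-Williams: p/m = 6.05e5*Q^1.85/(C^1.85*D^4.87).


Q^1.85 = 6247.1
C^1.85 = 5389.0
D^4.87 = 9.5553e+08
p/m = 0.00073398 bar/m
p_total = 0.00073398 * 33.535 = 0.024614 bar

0.024614 bar


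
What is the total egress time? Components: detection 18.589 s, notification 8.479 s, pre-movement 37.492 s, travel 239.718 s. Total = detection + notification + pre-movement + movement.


Total = 18.589 + 8.479 + 37.492 + 239.718 = 304.278 s

304.278 s


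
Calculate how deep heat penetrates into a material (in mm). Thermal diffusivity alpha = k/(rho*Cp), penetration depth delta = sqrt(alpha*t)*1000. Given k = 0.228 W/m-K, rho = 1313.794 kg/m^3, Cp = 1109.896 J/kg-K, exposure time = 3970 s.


alpha = 0.228 / (1313.794 * 1109.896) = 1.5636e-07 m^2/s
alpha * t = 0.00062075
delta = sqrt(0.00062075) * 1000 = 24.915 mm

24.915 mm


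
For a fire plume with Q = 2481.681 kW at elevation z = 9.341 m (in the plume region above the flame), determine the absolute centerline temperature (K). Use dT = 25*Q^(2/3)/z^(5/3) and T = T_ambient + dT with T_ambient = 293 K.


Q^(2/3) = 183.30
z^(5/3) = 41.431
dT = 25 * 183.30 / 41.431 = 110.61 K
T = 293 + 110.61 = 403.61 K

403.61 K


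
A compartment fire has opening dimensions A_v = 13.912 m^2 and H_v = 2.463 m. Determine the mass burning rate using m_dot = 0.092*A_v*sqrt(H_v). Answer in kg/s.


sqrt(H_v) = 1.5694
m_dot = 0.092 * 13.912 * 1.5694 = 2.0087 kg/s

2.0087 kg/s


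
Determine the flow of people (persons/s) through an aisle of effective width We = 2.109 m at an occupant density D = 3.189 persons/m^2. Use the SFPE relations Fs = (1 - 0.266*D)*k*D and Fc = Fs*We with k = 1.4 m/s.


1 - 0.266*D = 1 - 0.266*3.189 = 0.15173
Fs = 0.15173 * 1.4 * 3.189 = 0.67740 persons/(s*m)
Fc = 0.67740 * 2.109 = 1.4286 persons/s

1.4286 persons/s


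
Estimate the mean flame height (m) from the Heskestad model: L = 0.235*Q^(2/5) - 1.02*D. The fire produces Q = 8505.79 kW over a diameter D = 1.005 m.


Q^(2/5) = 37.315
0.235 * Q^(2/5) = 8.7691
1.02 * D = 1.0251
L = 7.7440 m

7.7440 m


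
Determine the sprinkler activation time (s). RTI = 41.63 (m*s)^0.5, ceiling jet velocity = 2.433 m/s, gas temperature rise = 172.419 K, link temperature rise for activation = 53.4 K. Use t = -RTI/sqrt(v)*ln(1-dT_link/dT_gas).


dT_link/dT_gas = 0.30971
ln(1 - 0.30971) = -0.37064
t = -41.63 / sqrt(2.433) * -0.37064 = 9.8922 s

9.8922 s


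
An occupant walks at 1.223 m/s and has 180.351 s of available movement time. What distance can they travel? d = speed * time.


d = 1.223 * 180.351 = 220.57 m

220.57 m


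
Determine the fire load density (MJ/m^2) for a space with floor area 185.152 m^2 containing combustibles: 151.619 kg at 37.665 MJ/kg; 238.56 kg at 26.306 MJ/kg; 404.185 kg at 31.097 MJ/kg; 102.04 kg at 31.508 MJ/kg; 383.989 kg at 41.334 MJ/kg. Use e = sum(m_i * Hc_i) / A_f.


Total energy = 151.619*37.665 + 238.56*26.306 + 404.185*31.097 + 102.04*31.508 + 383.989*41.334
= 5710.730 + 6275.559 + 12568.94 + 3215.076 + 15871.80
= 43642.11 MJ
e = 43642.11 / 185.152 = 235.71 MJ/m^2

235.71 MJ/m^2


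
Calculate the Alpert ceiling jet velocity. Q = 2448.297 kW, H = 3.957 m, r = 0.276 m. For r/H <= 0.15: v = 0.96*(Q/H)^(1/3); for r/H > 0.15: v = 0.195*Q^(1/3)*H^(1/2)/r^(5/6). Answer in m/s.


r/H = 0.276 / 3.957 = 0.069750
r/H <= 0.15, so v = 0.96*(Q/H)^(1/3)
Q/H = 618.73
(Q/H)^(1/3) = 8.5212
v = 0.96 * 8.5212 = 8.1803 m/s

8.1803 m/s


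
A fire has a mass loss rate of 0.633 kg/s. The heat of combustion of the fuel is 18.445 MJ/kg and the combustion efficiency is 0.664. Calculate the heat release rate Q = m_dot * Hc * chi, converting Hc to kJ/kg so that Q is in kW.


Hc = 18.445 MJ/kg = 18.445 * 1000 kJ/kg = 18445 kJ/kg
Q = 0.633 kg/s * 18445 kJ/kg * 0.664 = 7752.7 kW

7752.7 kW


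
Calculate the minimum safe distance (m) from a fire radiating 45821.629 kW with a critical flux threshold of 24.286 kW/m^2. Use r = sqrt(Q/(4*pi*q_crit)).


4*pi*q_crit = 305.19
Q/(4*pi*q_crit) = 150.14
r = sqrt(150.14) = 12.253 m

12.253 m


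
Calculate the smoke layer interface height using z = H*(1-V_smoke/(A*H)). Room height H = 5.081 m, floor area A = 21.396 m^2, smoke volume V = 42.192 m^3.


V/(A*H) = 0.38810
1 - 0.38810 = 0.61190
z = 5.081 * 0.61190 = 3.1090 m

3.1090 m


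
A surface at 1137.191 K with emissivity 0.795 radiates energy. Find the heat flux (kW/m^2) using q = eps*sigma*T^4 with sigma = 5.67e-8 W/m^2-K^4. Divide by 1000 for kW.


T^4 = 1.6724e+12
q = 0.795 * 5.67e-8 * 1.6724e+12 / 1000 = 75.385 kW/m^2

75.385 kW/m^2


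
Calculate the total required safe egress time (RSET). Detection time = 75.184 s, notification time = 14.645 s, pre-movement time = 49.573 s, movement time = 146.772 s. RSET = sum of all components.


Total = 75.184 + 14.645 + 49.573 + 146.772 = 286.174 s

286.174 s


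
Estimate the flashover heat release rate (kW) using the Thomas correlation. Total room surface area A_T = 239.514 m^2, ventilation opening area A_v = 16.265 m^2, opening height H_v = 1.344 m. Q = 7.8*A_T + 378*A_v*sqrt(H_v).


7.8*A_T = 1868.2
sqrt(H_v) = 1.1593
378*A_v*sqrt(H_v) = 7127.6
Q = 1868.2 + 7127.6 = 8995.8 kW

8995.8 kW


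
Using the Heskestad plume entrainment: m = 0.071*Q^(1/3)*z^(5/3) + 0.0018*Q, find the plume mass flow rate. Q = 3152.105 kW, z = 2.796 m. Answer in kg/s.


Q^(1/3) = 14.662
z^(5/3) = 5.5492
First term = 0.071 * 14.662 * 5.5492 = 5.7768
Second term = 0.0018 * 3152.105 = 5.6738
m = 11.451 kg/s

11.451 kg/s


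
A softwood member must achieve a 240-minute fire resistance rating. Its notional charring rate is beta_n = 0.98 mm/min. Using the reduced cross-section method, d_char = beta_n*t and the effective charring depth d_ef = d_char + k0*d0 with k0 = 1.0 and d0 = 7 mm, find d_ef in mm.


d_char = 0.98 * 240 = 235.2 mm
d_ef = 235.2 + 1.0*7 = 242.2 mm

242.2 mm


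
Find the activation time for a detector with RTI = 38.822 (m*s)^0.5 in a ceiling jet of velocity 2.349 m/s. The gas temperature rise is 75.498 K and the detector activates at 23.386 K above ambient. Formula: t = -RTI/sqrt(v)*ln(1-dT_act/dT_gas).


dT_act/dT_gas = 0.30976
ln(1 - 0.30976) = -0.37071
t = -38.822 / sqrt(2.349) * -0.37071 = 9.3901 s

9.3901 s


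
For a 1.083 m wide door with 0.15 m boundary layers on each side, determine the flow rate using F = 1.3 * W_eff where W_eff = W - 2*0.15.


W_eff = 1.083 - 0.30 = 0.783 m
F = 1.3 * 0.783 = 1.0179 persons/s

1.0179 persons/s


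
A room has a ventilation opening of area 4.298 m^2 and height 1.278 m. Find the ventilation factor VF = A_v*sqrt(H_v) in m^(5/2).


sqrt(H_v) = 1.1305
VF = 4.298 * 1.1305 = 4.8588 m^(5/2)

4.8588 m^(5/2)


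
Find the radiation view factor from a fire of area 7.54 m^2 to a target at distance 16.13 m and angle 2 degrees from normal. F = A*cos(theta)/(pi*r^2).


cos(2 deg) = 0.99939
pi*r^2 = 817.37
F = 7.54 * 0.99939 / 817.37 = 0.0092191

0.0092191


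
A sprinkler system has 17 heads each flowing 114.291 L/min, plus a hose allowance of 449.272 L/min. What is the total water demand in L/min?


Sprinkler demand = 17 * 114.291 = 1942.947 L/min
Total = 1942.947 + 449.272 = 2392.219 L/min

2392.219 L/min


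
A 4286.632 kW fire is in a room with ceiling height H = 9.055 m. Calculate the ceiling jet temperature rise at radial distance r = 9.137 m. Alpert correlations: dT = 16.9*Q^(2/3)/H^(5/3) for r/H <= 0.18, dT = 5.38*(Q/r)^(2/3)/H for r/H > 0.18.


r/H = 9.137 / 9.055 = 1.0091
r/H > 0.18, so dT = 5.38*(Q/r)^(2/3)/H
Q/r = 469.15
(Q/r)^(2/3) = 60.377
dT = 5.38 * 60.377 / 9.055 = 35.873 K

35.873 K


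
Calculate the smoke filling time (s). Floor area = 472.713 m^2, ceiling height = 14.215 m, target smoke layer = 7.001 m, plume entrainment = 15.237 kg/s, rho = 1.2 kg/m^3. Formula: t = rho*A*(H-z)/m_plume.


H - z = 7.214 m
t = 1.2 * 472.713 * 7.214 / 15.237 = 268.57 s

268.57 s


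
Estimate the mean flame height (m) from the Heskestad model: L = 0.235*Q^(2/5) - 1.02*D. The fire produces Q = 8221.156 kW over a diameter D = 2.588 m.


Q^(2/5) = 36.811
0.235 * Q^(2/5) = 8.6505
1.02 * D = 2.6398
L = 6.0107 m

6.0107 m


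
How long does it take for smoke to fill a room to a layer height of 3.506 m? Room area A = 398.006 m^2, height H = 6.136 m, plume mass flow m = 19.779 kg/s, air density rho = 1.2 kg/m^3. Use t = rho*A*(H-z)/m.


H - z = 2.63 m
t = 1.2 * 398.006 * 2.63 / 19.779 = 63.507 s

63.507 s


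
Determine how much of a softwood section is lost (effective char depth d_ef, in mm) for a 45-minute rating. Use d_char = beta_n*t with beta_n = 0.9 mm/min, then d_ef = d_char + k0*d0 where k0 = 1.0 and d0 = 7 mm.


d_char = 0.9 * 45 = 40.5 mm
d_ef = 40.5 + 1.0*7 = 47.5 mm

47.5 mm


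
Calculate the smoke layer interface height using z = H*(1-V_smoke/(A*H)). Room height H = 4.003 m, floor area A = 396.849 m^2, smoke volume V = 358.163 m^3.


V/(A*H) = 0.22546
1 - 0.22546 = 0.77454
z = 4.003 * 0.77454 = 3.1005 m

3.1005 m


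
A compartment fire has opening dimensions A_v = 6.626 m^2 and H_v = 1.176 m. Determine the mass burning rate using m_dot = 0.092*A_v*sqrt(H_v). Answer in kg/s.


sqrt(H_v) = 1.0844
m_dot = 0.092 * 6.626 * 1.0844 = 0.66106 kg/s

0.66106 kg/s


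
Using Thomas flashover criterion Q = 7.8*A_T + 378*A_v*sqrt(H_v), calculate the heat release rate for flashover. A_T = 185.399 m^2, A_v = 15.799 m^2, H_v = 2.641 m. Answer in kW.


7.8*A_T = 1446.1
sqrt(H_v) = 1.6251
378*A_v*sqrt(H_v) = 9705.2
Q = 1446.1 + 9705.2 = 11151 kW

11151 kW


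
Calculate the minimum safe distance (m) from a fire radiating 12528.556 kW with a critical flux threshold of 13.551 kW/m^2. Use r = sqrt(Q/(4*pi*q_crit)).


4*pi*q_crit = 170.29
Q/(4*pi*q_crit) = 73.573
r = sqrt(73.573) = 8.5775 m

8.5775 m


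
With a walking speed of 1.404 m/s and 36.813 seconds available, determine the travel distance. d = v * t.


d = 1.404 * 36.813 = 51.685 m

51.685 m


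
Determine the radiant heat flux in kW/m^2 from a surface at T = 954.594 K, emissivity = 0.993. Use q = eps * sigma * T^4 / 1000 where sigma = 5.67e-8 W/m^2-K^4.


T^4 = 8.3038e+11
q = 0.993 * 5.67e-8 * 8.3038e+11 / 1000 = 46.753 kW/m^2

46.753 kW/m^2


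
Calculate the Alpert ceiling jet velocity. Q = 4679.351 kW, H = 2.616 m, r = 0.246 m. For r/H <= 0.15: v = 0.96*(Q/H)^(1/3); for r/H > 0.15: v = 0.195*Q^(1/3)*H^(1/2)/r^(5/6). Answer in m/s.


r/H = 0.246 / 2.616 = 0.094037
r/H <= 0.15, so v = 0.96*(Q/H)^(1/3)
Q/H = 1788.7
(Q/H)^(1/3) = 12.139
v = 0.96 * 12.139 = 11.653 m/s

11.653 m/s


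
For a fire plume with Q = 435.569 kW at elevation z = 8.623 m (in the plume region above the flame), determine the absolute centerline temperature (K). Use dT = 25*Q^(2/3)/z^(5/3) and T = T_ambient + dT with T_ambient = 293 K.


Q^(2/3) = 57.461
z^(5/3) = 36.260
dT = 25 * 57.461 / 36.260 = 39.617 K
T = 293 + 39.617 = 332.62 K

332.62 K


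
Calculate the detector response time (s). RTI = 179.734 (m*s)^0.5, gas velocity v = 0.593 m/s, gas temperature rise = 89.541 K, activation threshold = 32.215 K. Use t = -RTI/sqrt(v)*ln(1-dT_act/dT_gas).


dT_act/dT_gas = 0.35978
ln(1 - 0.35978) = -0.44594
t = -179.734 / sqrt(0.593) * -0.44594 = 104.08 s

104.08 s


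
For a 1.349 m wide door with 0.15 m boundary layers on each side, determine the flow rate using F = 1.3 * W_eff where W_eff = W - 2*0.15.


W_eff = 1.349 - 0.30 = 1.049 m
F = 1.3 * 1.049 = 1.3637 persons/s

1.3637 persons/s


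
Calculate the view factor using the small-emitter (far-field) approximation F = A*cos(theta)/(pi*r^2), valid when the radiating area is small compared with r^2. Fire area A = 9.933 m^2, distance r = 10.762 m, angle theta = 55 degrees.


cos(55 deg) = 0.57358
pi*r^2 = 363.86
F = 9.933 * 0.57358 / 363.86 = 0.015658

0.015658


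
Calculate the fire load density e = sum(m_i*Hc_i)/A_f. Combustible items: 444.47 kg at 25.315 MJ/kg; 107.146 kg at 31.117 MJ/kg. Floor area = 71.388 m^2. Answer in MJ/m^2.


Total energy = 444.47*25.315 + 107.146*31.117
= 11251.76 + 3334.062
= 14585.82 MJ
e = 14585.82 / 71.388 = 204.32 MJ/m^2

204.32 MJ/m^2


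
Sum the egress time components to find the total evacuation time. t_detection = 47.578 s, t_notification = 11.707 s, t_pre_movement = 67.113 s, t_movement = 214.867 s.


Total = 47.578 + 11.707 + 67.113 + 214.867 = 341.265 s

341.265 s


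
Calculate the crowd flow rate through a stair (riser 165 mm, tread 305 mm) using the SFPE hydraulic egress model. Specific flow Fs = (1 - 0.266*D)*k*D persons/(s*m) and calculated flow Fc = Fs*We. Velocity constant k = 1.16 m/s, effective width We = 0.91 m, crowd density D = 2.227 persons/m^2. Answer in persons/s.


1 - 0.266*D = 1 - 0.266*2.227 = 0.40762
Fs = 0.40762 * 1.16 * 2.227 = 1.0530 persons/(s*m)
Fc = 1.0530 * 0.91 = 0.95824 persons/s

0.95824 persons/s


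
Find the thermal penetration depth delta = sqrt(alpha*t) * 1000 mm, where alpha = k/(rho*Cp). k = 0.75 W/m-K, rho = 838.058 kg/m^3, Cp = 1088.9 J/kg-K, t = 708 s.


alpha = 0.75 / (838.058 * 1088.9) = 8.2186e-07 m^2/s
alpha * t = 0.00058188
delta = sqrt(0.00058188) * 1000 = 24.122 mm

24.122 mm


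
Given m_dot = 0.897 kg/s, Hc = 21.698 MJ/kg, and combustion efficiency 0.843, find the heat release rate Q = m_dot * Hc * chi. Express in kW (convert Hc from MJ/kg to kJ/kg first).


Hc = 21.698 MJ/kg = 21.698 * 1000 kJ/kg = 21698 kJ/kg
Q = 0.897 kg/s * 21698 kJ/kg * 0.843 = 16407 kW

16407 kW


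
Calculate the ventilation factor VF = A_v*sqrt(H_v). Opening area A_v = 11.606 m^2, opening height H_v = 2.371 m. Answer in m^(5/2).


sqrt(H_v) = 1.5398
VF = 11.606 * 1.5398 = 17.871 m^(5/2)

17.871 m^(5/2)


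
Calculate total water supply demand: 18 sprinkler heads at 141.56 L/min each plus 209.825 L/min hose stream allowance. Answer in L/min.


Sprinkler demand = 18 * 141.56 = 2548.08 L/min
Total = 2548.08 + 209.825 = 2757.905 L/min

2757.905 L/min


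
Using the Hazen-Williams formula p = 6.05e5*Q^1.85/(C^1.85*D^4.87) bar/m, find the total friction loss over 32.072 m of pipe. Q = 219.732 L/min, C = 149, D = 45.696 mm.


Q^1.85 = 21503
C^1.85 = 10481
D^4.87 = 1.2123e+08
p/m = 0.010239 bar/m
p_total = 0.010239 * 32.072 = 0.32838 bar

0.32838 bar


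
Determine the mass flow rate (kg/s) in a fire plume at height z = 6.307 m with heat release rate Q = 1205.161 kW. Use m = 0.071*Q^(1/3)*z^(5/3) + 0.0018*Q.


Q^(1/3) = 10.642
z^(5/3) = 21.530
First term = 0.071 * 10.642 * 21.530 = 16.267
Second term = 0.0018 * 1205.161 = 2.1693
m = 18.436 kg/s

18.436 kg/s


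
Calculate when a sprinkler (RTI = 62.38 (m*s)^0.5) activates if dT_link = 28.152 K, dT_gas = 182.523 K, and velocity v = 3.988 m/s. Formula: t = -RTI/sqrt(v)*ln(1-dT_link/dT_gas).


dT_link/dT_gas = 0.15424
ln(1 - 0.15424) = -0.16752
t = -62.38 / sqrt(3.988) * -0.16752 = 5.2327 s

5.2327 s


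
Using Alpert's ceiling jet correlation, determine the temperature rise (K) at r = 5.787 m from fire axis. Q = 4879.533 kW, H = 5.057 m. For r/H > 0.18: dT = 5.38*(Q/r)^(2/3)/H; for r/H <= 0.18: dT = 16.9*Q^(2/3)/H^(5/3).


r/H = 5.787 / 5.057 = 1.1444
r/H > 0.18, so dT = 5.38*(Q/r)^(2/3)/H
Q/r = 843.19
(Q/r)^(2/3) = 89.252
dT = 5.38 * 89.252 / 5.057 = 94.952 K

94.952 K


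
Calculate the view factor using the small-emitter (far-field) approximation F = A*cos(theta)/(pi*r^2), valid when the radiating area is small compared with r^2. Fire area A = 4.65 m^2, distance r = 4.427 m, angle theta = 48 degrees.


cos(48 deg) = 0.66913
pi*r^2 = 61.570
F = 4.65 * 0.66913 / 61.570 = 0.050535

0.050535


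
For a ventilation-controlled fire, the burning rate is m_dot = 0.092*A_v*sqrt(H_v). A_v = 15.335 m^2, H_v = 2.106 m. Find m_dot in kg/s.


sqrt(H_v) = 1.4512
m_dot = 0.092 * 15.335 * 1.4512 = 2.0474 kg/s

2.0474 kg/s


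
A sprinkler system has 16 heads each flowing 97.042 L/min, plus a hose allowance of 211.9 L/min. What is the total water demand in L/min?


Sprinkler demand = 16 * 97.042 = 1552.672 L/min
Total = 1552.672 + 211.9 = 1764.572 L/min

1764.572 L/min


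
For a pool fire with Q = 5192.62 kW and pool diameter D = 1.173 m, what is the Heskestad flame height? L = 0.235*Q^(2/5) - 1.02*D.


Q^(2/5) = 30.631
0.235 * Q^(2/5) = 7.1982
1.02 * D = 1.1965
L = 6.0017 m

6.0017 m


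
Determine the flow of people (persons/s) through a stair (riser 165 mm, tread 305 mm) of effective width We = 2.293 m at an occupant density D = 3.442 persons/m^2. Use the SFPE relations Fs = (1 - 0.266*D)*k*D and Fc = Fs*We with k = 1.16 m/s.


1 - 0.266*D = 1 - 0.266*3.442 = 0.084428
Fs = 0.084428 * 1.16 * 3.442 = 0.33710 persons/(s*m)
Fc = 0.33710 * 2.293 = 0.77296 persons/s

0.77296 persons/s


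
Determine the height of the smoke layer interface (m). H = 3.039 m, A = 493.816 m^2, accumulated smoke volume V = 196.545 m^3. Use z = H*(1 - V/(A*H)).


V/(A*H) = 0.13097
1 - 0.13097 = 0.86903
z = 3.039 * 0.86903 = 2.6410 m

2.6410 m


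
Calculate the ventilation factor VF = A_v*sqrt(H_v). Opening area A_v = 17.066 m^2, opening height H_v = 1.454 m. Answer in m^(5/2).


sqrt(H_v) = 1.2058
VF = 17.066 * 1.2058 = 20.579 m^(5/2)

20.579 m^(5/2)


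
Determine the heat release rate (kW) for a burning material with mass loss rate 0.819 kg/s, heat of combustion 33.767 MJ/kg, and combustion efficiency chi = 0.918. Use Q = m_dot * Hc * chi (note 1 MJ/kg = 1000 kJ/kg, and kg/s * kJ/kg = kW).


Hc = 33.767 MJ/kg = 33.767 * 1000 kJ/kg = 33767 kJ/kg
Q = 0.819 kg/s * 33767 kJ/kg * 0.918 = 25387 kW

25387 kW


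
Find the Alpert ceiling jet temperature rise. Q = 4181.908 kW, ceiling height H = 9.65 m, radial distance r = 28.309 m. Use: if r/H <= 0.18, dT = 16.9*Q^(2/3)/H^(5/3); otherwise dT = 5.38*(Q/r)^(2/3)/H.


r/H = 28.309 / 9.65 = 2.9336
r/H > 0.18, so dT = 5.38*(Q/r)^(2/3)/H
Q/r = 147.72
(Q/r)^(2/3) = 27.945
dT = 5.38 * 27.945 / 9.65 = 15.580 K

15.580 K


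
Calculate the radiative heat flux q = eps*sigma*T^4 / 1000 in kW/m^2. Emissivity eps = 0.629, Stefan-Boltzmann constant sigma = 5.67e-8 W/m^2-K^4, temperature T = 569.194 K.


T^4 = 1.0496e+11
q = 0.629 * 5.67e-8 * 1.0496e+11 / 1000 = 3.7435 kW/m^2

3.7435 kW/m^2


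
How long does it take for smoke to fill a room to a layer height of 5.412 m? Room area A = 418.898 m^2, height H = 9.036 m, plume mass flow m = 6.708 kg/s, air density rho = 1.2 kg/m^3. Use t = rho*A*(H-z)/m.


H - z = 3.624 m
t = 1.2 * 418.898 * 3.624 / 6.708 = 271.57 s

271.57 s


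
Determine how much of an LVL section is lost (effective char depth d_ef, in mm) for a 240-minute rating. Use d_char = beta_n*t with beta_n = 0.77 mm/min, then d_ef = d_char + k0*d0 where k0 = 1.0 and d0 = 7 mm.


d_char = 0.77 * 240 = 184.8 mm
d_ef = 184.8 + 1.0*7 = 191.8 mm

191.8 mm


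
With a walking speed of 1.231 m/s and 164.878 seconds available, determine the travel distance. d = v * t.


d = 1.231 * 164.878 = 202.96 m

202.96 m


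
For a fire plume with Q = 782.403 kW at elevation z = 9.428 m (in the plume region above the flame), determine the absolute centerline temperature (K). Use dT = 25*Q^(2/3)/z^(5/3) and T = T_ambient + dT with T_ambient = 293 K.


Q^(2/3) = 84.909
z^(5/3) = 42.076
dT = 25 * 84.909 / 42.076 = 50.450 K
T = 293 + 50.450 = 343.45 K

343.45 K


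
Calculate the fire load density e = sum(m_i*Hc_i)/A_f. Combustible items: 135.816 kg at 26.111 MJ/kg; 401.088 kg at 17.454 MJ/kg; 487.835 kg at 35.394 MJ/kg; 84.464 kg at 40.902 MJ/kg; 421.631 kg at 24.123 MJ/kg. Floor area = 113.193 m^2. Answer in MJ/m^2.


Total energy = 135.816*26.111 + 401.088*17.454 + 487.835*35.394 + 84.464*40.902 + 421.631*24.123
= 3546.292 + 7000.590 + 17266.43 + 3454.747 + 10171.00
= 41439.06 MJ
e = 41439.06 / 113.193 = 366.09 MJ/m^2

366.09 MJ/m^2


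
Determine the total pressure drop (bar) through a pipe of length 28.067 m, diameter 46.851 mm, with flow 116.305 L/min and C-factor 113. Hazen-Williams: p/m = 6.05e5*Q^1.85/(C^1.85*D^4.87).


Q^1.85 = 6627.6
C^1.85 = 6283.4
D^4.87 = 1.3690e+08
p/m = 0.0046614 bar/m
p_total = 0.0046614 * 28.067 = 0.13083 bar

0.13083 bar


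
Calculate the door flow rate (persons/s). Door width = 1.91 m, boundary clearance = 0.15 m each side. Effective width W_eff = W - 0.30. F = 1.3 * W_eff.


W_eff = 1.91 - 0.30 = 1.61 m
F = 1.3 * 1.61 = 2.093 persons/s

2.093 persons/s


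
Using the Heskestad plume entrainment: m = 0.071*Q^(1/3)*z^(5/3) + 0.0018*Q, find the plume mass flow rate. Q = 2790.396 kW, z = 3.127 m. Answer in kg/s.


Q^(1/3) = 14.078
z^(5/3) = 6.6867
First term = 0.071 * 14.078 * 6.6867 = 6.6839
Second term = 0.0018 * 2790.396 = 5.0227
m = 11.707 kg/s

11.707 kg/s


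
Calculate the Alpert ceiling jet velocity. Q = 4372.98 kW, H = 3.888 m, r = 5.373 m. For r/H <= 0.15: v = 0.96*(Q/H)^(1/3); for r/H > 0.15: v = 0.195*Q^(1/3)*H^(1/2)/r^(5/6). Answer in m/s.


r/H = 5.373 / 3.888 = 1.3819
r/H > 0.15, so v = 0.195*Q^(1/3)*H^(1/2)/r^(5/6)
Q^(1/3) = 16.353
H^(1/2) = 1.9718
r^(5/6) = 4.0599
v = 0.195 * 16.353 * 1.9718 / 4.0599 = 1.5487 m/s

1.5487 m/s


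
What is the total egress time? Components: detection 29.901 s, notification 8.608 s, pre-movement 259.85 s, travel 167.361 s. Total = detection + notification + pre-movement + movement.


Total = 29.901 + 8.608 + 259.85 + 167.361 = 465.72 s

465.72 s


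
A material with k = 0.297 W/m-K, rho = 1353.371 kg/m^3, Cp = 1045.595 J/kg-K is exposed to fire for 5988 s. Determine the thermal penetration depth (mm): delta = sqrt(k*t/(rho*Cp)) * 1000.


alpha = 0.297 / (1353.371 * 1045.595) = 2.0988e-07 m^2/s
alpha * t = 0.0012568
delta = sqrt(0.0012568) * 1000 = 35.451 mm

35.451 mm


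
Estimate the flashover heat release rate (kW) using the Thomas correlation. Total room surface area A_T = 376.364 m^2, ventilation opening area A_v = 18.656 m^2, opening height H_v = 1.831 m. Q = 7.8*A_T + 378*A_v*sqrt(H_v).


7.8*A_T = 2935.6
sqrt(H_v) = 1.3531
378*A_v*sqrt(H_v) = 9542.3
Q = 2935.6 + 9542.3 = 12478 kW

12478 kW


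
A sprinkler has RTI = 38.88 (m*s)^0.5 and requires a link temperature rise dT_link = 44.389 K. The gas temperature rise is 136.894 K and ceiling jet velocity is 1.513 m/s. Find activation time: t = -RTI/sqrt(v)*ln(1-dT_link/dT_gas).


dT_link/dT_gas = 0.32426
ln(1 - 0.32426) = -0.39194
t = -38.88 / sqrt(1.513) * -0.39194 = 12.389 s

12.389 s


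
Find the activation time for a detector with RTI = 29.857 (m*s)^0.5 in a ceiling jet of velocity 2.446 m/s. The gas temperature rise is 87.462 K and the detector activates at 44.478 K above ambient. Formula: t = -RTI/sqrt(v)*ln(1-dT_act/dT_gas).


dT_act/dT_gas = 0.50854
ln(1 - 0.50854) = -0.71038
t = -29.857 / sqrt(2.446) * -0.71038 = 13.561 s

13.561 s


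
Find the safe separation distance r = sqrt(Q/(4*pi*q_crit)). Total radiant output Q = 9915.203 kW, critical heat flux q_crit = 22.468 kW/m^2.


4*pi*q_crit = 282.34
Q/(4*pi*q_crit) = 35.118
r = sqrt(35.118) = 5.9260 m

5.9260 m


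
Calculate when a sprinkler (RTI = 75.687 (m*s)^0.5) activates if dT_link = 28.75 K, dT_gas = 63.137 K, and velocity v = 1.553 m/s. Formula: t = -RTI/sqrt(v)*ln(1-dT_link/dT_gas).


dT_link/dT_gas = 0.45536
ln(1 - 0.45536) = -0.60763
t = -75.687 / sqrt(1.553) * -0.60763 = 36.904 s

36.904 s


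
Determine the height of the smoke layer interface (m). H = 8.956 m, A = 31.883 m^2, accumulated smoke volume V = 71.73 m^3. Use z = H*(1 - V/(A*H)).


V/(A*H) = 0.25120
1 - 0.25120 = 0.74880
z = 8.956 * 0.74880 = 6.7062 m

6.7062 m


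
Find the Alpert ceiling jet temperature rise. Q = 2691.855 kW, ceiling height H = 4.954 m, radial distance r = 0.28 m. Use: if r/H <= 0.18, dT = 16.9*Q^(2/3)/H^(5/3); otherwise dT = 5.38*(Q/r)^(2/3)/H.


r/H = 0.28 / 4.954 = 0.056520
r/H <= 0.18, so dT = 16.9*Q^(2/3)/H^(5/3)
Q^(2/3) = 193.51
H^(5/3) = 14.397
dT = 16.9 * 193.51 / 14.397 = 227.16 K

227.16 K


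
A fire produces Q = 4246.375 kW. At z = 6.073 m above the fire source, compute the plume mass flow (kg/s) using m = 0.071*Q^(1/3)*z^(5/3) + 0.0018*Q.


Q^(1/3) = 16.193
z^(5/3) = 20.215
First term = 0.071 * 16.193 * 20.215 = 23.242
Second term = 0.0018 * 4246.375 = 7.6435
m = 30.885 kg/s

30.885 kg/s


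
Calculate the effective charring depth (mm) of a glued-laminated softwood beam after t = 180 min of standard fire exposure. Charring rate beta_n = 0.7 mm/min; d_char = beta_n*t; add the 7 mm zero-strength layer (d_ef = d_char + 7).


d_char = 0.7 * 180 = 126 mm
d_ef = 126 + 1.0*7 = 133 mm

133 mm


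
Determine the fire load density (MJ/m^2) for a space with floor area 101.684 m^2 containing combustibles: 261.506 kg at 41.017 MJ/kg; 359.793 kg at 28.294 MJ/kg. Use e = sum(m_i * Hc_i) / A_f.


Total energy = 261.506*41.017 + 359.793*28.294
= 10726.19 + 10179.98
= 20906.17 MJ
e = 20906.17 / 101.684 = 205.60 MJ/m^2

205.60 MJ/m^2


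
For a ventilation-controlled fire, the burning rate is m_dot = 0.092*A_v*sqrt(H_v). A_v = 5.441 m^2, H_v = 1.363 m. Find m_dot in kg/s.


sqrt(H_v) = 1.1675
m_dot = 0.092 * 5.441 * 1.1675 = 0.58441 kg/s

0.58441 kg/s


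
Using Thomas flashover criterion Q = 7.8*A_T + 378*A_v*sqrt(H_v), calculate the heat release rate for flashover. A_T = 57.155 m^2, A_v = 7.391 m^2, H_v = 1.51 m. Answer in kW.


7.8*A_T = 445.809
sqrt(H_v) = 1.2288
378*A_v*sqrt(H_v) = 3433.1
Q = 445.809 + 3433.1 = 3878.9 kW

3878.9 kW


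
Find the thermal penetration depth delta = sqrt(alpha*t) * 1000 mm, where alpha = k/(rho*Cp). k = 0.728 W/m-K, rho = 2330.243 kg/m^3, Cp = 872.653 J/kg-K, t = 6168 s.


alpha = 0.728 / (2330.243 * 872.653) = 3.5800e-07 m^2/s
alpha * t = 0.0022082
delta = sqrt(0.0022082) * 1000 = 46.991 mm

46.991 mm


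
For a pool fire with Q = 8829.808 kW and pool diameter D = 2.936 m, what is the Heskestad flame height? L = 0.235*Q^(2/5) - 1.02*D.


Q^(2/5) = 37.877
0.235 * Q^(2/5) = 8.9012
1.02 * D = 2.9947
L = 5.9065 m

5.9065 m


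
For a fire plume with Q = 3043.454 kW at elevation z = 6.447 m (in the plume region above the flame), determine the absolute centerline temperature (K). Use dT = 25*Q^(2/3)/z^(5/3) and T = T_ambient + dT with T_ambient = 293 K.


Q^(2/3) = 210.01
z^(5/3) = 22.332
dT = 25 * 210.01 / 22.332 = 235.10 K
T = 293 + 235.10 = 528.10 K

528.10 K


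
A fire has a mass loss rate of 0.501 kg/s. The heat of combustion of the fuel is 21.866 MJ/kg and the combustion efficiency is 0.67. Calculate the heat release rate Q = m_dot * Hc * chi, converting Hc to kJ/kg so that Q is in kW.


Hc = 21.866 MJ/kg = 21.866 * 1000 kJ/kg = 21866 kJ/kg
Q = 0.501 kg/s * 21866 kJ/kg * 0.67 = 7339.8 kW

7339.8 kW


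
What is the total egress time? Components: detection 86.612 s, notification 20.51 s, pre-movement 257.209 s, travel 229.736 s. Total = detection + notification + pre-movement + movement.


Total = 86.612 + 20.51 + 257.209 + 229.736 = 594.067 s

594.067 s


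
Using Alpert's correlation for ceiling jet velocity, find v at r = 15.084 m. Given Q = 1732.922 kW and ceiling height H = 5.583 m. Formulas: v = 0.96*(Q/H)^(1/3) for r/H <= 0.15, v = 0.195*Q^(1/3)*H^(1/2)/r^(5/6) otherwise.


r/H = 15.084 / 5.583 = 2.7018
r/H > 0.15, so v = 0.195*Q^(1/3)*H^(1/2)/r^(5/6)
Q^(1/3) = 12.011
H^(1/2) = 2.3628
r^(5/6) = 9.5962
v = 0.195 * 12.011 * 2.3628 / 9.5962 = 0.57672 m/s

0.57672 m/s


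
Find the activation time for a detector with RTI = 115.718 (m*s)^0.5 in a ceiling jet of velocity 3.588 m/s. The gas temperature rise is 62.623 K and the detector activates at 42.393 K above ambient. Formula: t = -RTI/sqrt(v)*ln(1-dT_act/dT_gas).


dT_act/dT_gas = 0.67696
ln(1 - 0.67696) = -1.1300
t = -115.718 / sqrt(3.588) * -1.1300 = 69.030 s

69.030 s


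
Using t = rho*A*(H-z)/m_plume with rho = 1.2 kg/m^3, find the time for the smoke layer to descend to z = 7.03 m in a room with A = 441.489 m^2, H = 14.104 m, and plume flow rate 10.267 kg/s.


H - z = 7.074 m
t = 1.2 * 441.489 * 7.074 / 10.267 = 365.03 s

365.03 s


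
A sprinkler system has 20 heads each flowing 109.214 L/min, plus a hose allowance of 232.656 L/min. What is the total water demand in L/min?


Sprinkler demand = 20 * 109.214 = 2184.28 L/min
Total = 2184.28 + 232.656 = 2416.936 L/min

2416.936 L/min


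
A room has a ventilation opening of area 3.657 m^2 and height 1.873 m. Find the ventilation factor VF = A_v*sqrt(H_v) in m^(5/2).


sqrt(H_v) = 1.3686
VF = 3.657 * 1.3686 = 5.0049 m^(5/2)

5.0049 m^(5/2)


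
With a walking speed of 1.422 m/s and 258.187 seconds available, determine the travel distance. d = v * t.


d = 1.422 * 258.187 = 367.14 m

367.14 m


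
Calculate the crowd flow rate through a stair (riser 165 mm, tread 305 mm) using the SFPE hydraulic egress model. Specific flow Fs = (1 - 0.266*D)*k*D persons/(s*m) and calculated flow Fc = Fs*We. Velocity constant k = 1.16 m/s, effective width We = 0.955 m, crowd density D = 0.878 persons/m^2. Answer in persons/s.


1 - 0.266*D = 1 - 0.266*0.878 = 0.76645
Fs = 0.76645 * 1.16 * 0.878 = 0.78062 persons/(s*m)
Fc = 0.78062 * 0.955 = 0.74549 persons/s

0.74549 persons/s


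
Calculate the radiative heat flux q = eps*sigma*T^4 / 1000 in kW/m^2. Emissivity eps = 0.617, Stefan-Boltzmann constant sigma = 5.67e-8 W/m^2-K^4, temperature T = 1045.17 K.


T^4 = 1.1933e+12
q = 0.617 * 5.67e-8 * 1.1933e+12 / 1000 = 41.746 kW/m^2

41.746 kW/m^2


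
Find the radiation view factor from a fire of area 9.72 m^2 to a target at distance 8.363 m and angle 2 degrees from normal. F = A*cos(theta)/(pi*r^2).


cos(2 deg) = 0.99939
pi*r^2 = 219.72
F = 9.72 * 0.99939 / 219.72 = 0.044211

0.044211


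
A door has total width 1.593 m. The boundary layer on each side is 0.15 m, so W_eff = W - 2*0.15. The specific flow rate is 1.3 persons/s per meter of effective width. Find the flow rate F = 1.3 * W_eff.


W_eff = 1.593 - 0.30 = 1.293 m
F = 1.3 * 1.293 = 1.6809 persons/s

1.6809 persons/s


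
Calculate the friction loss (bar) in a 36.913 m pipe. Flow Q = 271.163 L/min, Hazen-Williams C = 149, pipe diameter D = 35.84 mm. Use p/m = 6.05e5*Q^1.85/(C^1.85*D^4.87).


Q^1.85 = 31730
C^1.85 = 10481
D^4.87 = 3.7134e+07
p/m = 0.049325 bar/m
p_total = 0.049325 * 36.913 = 1.8207 bar

1.8207 bar


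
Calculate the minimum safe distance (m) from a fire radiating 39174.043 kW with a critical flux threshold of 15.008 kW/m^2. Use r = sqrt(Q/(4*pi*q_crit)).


4*pi*q_crit = 188.60
Q/(4*pi*q_crit) = 207.71
r = sqrt(207.71) = 14.412 m

14.412 m


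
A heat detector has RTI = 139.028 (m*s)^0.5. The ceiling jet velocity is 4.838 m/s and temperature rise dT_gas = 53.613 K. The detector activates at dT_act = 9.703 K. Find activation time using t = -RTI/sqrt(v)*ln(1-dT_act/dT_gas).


dT_act/dT_gas = 0.18098
ln(1 - 0.18098) = -0.19965
t = -139.028 / sqrt(4.838) * -0.19965 = 12.619 s

12.619 s


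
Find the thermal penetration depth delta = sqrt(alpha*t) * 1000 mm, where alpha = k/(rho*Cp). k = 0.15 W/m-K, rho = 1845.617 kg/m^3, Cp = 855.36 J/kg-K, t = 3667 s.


alpha = 0.15 / (1845.617 * 855.36) = 9.5017e-08 m^2/s
alpha * t = 0.00034843
delta = sqrt(0.00034843) * 1000 = 18.666 mm

18.666 mm


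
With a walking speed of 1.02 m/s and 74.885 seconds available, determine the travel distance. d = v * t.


d = 1.02 * 74.885 = 76.383 m

76.383 m


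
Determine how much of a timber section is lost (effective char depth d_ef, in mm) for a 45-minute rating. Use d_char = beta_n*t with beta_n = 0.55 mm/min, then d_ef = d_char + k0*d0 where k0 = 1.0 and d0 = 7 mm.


d_char = 0.55 * 45 = 24.75 mm
d_ef = 24.75 + 1.0*7 = 31.75 mm

31.75 mm


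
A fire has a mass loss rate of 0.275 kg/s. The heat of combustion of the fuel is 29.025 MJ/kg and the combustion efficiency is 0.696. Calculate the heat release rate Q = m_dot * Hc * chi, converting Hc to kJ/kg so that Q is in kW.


Hc = 29.025 MJ/kg = 29.025 * 1000 kJ/kg = 29025 kJ/kg
Q = 0.275 kg/s * 29025 kJ/kg * 0.696 = 5555.385 kW

5555.385 kW


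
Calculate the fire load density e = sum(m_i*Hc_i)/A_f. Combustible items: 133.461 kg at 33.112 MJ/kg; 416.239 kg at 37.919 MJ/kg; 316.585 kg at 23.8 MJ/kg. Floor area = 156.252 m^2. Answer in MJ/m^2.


Total energy = 133.461*33.112 + 416.239*37.919 + 316.585*23.8
= 4419.161 + 15783.37 + 7534.723
= 27737.25 MJ
e = 27737.25 / 156.252 = 177.52 MJ/m^2

177.52 MJ/m^2


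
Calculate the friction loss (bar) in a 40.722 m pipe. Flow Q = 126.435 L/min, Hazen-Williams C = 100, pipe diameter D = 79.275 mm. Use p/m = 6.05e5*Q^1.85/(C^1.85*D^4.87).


Q^1.85 = 7734.9
C^1.85 = 5011.9
D^4.87 = 1.7733e+09
p/m = 0.00052652 bar/m
p_total = 0.00052652 * 40.722 = 0.021441 bar

0.021441 bar


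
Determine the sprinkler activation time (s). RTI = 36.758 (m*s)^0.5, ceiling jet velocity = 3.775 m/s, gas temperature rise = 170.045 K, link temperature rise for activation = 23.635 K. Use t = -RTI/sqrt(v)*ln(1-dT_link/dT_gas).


dT_link/dT_gas = 0.13899
ln(1 - 0.13899) = -0.14965
t = -36.758 / sqrt(3.775) * -0.14965 = 2.8312 s

2.8312 s


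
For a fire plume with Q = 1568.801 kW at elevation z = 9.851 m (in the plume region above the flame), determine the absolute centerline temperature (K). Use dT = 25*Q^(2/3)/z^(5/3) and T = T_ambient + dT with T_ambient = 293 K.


Q^(2/3) = 135.01
z^(5/3) = 45.269
dT = 25 * 135.01 / 45.269 = 74.562 K
T = 293 + 74.562 = 367.56 K

367.56 K


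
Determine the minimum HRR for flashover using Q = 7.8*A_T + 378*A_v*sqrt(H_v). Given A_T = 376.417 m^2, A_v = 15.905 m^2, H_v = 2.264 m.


7.8*A_T = 2936.1
sqrt(H_v) = 1.5047
378*A_v*sqrt(H_v) = 9046.1
Q = 2936.1 + 9046.1 = 11982 kW

11982 kW


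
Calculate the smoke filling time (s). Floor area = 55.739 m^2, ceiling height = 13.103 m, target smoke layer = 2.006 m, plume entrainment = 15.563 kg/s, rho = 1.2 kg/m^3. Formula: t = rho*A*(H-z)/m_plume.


H - z = 11.097 m
t = 1.2 * 55.739 * 11.097 / 15.563 = 47.693 s

47.693 s


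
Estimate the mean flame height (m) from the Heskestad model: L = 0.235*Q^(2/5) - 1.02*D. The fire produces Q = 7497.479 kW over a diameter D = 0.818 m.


Q^(2/5) = 35.479
0.235 * Q^(2/5) = 8.3375
1.02 * D = 0.83436
L = 7.5031 m

7.5031 m


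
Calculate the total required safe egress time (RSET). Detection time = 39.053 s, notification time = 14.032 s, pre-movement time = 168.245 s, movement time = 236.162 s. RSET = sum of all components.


Total = 39.053 + 14.032 + 168.245 + 236.162 = 457.492 s

457.492 s


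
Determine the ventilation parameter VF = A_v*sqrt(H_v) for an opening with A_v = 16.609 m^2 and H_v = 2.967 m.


sqrt(H_v) = 1.7225
VF = 16.609 * 1.7225 = 28.609 m^(5/2)

28.609 m^(5/2)


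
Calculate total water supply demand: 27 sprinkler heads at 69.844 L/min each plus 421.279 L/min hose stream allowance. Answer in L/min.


Sprinkler demand = 27 * 69.844 = 1885.788 L/min
Total = 1885.788 + 421.279 = 2307.067 L/min

2307.067 L/min


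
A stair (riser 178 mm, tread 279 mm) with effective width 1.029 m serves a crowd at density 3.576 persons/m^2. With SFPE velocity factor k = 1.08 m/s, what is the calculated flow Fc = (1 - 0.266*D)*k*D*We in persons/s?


1 - 0.266*D = 1 - 0.266*3.576 = 0.048784
Fs = 0.048784 * 1.08 * 3.576 = 0.18841 persons/(s*m)
Fc = 0.18841 * 1.029 = 0.19387 persons/s

0.19387 persons/s


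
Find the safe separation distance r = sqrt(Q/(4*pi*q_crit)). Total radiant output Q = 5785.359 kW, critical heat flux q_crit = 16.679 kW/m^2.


4*pi*q_crit = 209.59
Q/(4*pi*q_crit) = 27.603
r = sqrt(27.603) = 5.2538 m

5.2538 m


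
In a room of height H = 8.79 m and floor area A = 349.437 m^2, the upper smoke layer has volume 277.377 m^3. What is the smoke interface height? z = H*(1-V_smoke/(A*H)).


V/(A*H) = 0.090305
1 - 0.090305 = 0.90969
z = 8.79 * 0.90969 = 7.9962 m

7.9962 m


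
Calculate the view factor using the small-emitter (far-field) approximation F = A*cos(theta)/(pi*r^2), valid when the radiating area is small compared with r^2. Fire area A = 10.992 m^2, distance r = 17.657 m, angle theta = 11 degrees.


cos(11 deg) = 0.98163
pi*r^2 = 979.45
F = 10.992 * 0.98163 / 979.45 = 0.011016

0.011016


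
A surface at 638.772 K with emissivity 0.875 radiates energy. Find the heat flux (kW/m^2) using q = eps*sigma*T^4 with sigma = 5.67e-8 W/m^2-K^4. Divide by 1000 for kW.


T^4 = 1.6649e+11
q = 0.875 * 5.67e-8 * 1.6649e+11 / 1000 = 8.2599 kW/m^2

8.2599 kW/m^2


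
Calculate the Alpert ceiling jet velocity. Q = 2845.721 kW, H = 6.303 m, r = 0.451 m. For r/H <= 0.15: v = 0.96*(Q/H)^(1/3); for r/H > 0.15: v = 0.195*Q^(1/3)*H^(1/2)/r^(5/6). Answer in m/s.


r/H = 0.451 / 6.303 = 0.071553
r/H <= 0.15, so v = 0.96*(Q/H)^(1/3)
Q/H = 451.49
(Q/H)^(1/3) = 7.6715
v = 0.96 * 7.6715 = 7.3647 m/s

7.3647 m/s


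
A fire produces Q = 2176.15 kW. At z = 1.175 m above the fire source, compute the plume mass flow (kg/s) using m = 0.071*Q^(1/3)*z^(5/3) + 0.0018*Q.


Q^(1/3) = 12.959
z^(5/3) = 1.3084
First term = 0.071 * 12.959 * 1.3084 = 1.2038
Second term = 0.0018 * 2176.15 = 3.9171
m = 5.1209 kg/s

5.1209 kg/s


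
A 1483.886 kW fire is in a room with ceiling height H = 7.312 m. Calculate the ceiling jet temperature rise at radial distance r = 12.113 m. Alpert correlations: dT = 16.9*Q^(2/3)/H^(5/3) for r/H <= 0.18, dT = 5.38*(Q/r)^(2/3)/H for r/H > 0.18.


r/H = 12.113 / 7.312 = 1.6566
r/H > 0.18, so dT = 5.38*(Q/r)^(2/3)/H
Q/r = 122.50
(Q/r)^(2/3) = 24.666
dT = 5.38 * 24.666 / 7.312 = 18.149 K

18.149 K


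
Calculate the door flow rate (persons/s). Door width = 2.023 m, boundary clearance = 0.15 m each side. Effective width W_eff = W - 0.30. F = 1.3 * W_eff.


W_eff = 2.023 - 0.30 = 1.723 m
F = 1.3 * 1.723 = 2.2399 persons/s

2.2399 persons/s


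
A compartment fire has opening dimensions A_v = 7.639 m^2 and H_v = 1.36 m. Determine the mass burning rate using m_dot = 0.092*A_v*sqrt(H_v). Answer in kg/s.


sqrt(H_v) = 1.1662
m_dot = 0.092 * 7.639 * 1.1662 = 0.81958 kg/s

0.81958 kg/s


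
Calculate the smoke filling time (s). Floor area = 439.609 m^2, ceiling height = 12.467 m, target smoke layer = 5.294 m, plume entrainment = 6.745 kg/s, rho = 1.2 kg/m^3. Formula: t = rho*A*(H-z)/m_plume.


H - z = 7.173 m
t = 1.2 * 439.609 * 7.173 / 6.745 = 561.00 s

561.00 s


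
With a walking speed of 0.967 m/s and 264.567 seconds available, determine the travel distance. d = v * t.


d = 0.967 * 264.567 = 255.84 m

255.84 m


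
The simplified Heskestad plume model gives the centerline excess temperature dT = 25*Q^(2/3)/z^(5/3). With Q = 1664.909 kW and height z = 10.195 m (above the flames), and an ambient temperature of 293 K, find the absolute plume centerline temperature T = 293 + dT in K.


Q^(2/3) = 140.47
z^(5/3) = 47.934
dT = 25 * 140.47 / 47.934 = 73.264 K
T = 293 + 73.264 = 366.26 K

366.26 K
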